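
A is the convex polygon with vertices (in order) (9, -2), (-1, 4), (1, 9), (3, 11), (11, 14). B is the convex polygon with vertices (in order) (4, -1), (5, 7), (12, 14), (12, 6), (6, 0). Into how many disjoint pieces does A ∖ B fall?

2

A ∖ B splits into 2 disjoint pieces (area 9.6039, area 57.196).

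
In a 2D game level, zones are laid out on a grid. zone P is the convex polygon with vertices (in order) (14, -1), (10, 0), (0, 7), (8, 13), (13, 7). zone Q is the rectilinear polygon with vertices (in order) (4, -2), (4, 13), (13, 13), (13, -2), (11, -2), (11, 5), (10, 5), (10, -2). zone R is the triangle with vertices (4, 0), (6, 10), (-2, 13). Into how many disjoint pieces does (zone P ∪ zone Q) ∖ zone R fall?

2

(zone P ∪ zone Q) ∖ zone R splits into 2 disjoint pieces (area 126.25, area 0.4708).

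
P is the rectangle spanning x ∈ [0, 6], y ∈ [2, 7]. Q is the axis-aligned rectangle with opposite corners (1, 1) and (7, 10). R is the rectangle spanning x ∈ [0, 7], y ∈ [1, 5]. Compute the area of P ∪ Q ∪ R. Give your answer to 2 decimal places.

60.00

By inclusion–exclusion:
Individual areas: |P| = 30, |Q| = 54, |R| = 28.
|P∩Q|: x∈[1,6], y∈[2,7] → 5·5 = 25.
|P∩R|: x∈[0,6], y∈[2,5] → 6·3 = 18.
|Q∩R|: x∈[1,7], y∈[1,5] → 6·4 = 24.
|P∩Q∩R| = 15.
|P ∪ Q ∪ R| = 112 − 67 + 15 = 60.00.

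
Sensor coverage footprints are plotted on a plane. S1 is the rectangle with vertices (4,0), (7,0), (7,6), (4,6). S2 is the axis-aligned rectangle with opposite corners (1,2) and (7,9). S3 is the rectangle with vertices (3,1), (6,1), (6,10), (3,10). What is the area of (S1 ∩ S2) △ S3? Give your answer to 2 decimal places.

|S1 ∩ S2| = 12.
|(S1 ∩ S2) ∩ S3| = 8.
|(S1 ∩ S2) △ S3| = 12 + 27 − 16 = 23.00.

23.00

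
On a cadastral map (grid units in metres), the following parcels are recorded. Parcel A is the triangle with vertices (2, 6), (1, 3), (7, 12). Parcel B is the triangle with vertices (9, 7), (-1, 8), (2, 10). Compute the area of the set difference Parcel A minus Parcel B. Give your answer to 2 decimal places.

|Parcel A| = 4.5, |Parcel A∩Parcel B| = 0.8419.
|Parcel A ∖ Parcel B| = |Parcel A| − |Parcel A∩Parcel B| = 4.5 − 0.8419 = 3.66.

3.66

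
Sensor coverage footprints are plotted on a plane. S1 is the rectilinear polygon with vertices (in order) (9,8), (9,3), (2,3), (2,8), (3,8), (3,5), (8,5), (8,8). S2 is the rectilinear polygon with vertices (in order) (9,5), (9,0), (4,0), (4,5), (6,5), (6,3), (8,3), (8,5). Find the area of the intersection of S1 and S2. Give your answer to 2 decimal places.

6.00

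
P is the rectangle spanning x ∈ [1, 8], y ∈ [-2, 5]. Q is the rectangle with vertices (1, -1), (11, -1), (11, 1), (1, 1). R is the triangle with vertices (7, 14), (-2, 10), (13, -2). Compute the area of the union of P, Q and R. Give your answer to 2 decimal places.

By inclusion–exclusion:
Individual areas: |P| = 49, |Q| = 20, |R| = 84.
|P∩Q|: x∈[1,8], y∈[-1,1] → 7·2 = 14.
|P∩R| = 5.625.
|Q∩R| = 1.225.
|P∩Q∩R| = 0.
|P ∪ Q ∪ R| = 153 − 20.85 + 0 = 132.15.

132.15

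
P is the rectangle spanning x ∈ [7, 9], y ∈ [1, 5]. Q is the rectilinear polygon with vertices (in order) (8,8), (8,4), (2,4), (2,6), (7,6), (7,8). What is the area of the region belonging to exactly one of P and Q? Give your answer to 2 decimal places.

20.00

|P| = 8, |Q| = 14, |P∩Q| = 1.
|P △ Q| = |P| + |Q| − 2·|P∩Q| = 8 + 14 − 2 = 20.00.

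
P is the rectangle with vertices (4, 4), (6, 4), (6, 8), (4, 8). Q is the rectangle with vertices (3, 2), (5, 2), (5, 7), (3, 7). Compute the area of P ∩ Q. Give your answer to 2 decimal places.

|P∩Q|: x∈[4,5], y∈[4,7] → 1·3 = 3.

3.00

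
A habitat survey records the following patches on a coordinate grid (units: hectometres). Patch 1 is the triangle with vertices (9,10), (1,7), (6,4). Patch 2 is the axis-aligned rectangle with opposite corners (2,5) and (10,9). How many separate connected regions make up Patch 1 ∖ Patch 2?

3

Patch 1 ∖ Patch 2 splits into 3 disjoint pieces (area 1.0833, area 0.4875, area 1.0833).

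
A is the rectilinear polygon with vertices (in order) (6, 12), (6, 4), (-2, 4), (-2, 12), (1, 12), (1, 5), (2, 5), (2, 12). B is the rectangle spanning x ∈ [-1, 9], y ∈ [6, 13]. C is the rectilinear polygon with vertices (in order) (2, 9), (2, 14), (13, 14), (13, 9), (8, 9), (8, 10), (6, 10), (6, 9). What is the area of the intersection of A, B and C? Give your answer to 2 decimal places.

The intersection is the polygon with vertices (2,12), (6,12), (6,10), (6,9), (2,9).
By the shoelace formula its area is 12.00.

12.00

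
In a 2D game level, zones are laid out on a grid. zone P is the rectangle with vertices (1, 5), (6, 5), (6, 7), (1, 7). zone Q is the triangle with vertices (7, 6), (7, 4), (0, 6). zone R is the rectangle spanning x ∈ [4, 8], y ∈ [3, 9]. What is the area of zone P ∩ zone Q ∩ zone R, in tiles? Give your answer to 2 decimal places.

The intersection is the polygon with vertices (4,5), (4,6), (6,6), (6,5).
By the shoelace formula its area is 2.00.

2.00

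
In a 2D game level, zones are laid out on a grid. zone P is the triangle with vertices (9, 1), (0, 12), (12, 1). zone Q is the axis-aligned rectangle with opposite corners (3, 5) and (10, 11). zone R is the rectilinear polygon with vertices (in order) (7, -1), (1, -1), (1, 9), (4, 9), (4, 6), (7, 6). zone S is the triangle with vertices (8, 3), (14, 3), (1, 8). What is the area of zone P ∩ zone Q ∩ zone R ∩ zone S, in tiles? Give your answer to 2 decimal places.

1.55

The intersection is the polygon with vertices (7,5), (5.727,5), (4.909,6), (6.2,6), (6.795,5.771), (7,5.583).
By the shoelace formula its area is 1.55.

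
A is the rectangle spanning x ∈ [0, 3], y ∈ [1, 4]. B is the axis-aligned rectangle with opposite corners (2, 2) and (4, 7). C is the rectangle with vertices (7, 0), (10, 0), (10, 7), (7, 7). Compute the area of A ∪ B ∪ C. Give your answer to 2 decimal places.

38.00

By inclusion–exclusion:
Individual areas: |A| = 9, |B| = 10, |C| = 21.
|A∩B|: x∈[2,3], y∈[2,4] → 1·2 = 2.
|A∩C| = 0 (no overlap).
|B∩C| = 0 (no overlap).
|A∩B∩C| = 0.
|A ∪ B ∪ C| = 40 − 2 + 0 = 38.00.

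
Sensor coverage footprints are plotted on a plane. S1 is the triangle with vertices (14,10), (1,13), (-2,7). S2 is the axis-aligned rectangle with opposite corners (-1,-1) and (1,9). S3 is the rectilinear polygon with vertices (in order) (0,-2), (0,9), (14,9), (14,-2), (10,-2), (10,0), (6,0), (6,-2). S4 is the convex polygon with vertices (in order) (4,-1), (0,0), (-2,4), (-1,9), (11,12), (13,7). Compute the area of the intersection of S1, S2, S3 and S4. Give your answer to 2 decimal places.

The intersection is the polygon with vertices (1,7.562), (0,7.375), (0,9), (1,9).
By the shoelace formula its area is 1.53.

1.53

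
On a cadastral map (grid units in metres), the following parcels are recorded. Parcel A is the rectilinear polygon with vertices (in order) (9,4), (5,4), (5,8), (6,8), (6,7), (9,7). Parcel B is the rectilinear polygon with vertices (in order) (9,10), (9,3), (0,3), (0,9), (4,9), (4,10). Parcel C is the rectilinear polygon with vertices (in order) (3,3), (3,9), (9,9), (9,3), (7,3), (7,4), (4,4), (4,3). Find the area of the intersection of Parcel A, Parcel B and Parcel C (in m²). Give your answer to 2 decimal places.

The intersection is the polygon with vertices (5,8), (6,8), (6,7), (9,7), (9,4), (7,4), (5,4).
By the shoelace formula its area is 13.00.

13.00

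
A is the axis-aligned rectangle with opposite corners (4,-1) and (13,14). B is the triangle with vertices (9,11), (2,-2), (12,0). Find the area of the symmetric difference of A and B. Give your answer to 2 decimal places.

|A| = 135, |B| = 58, |A∩B| = 53.7857.
|A △ B| = |A| + |B| − 2·|A∩B| = 135 + 58 − 107.5714 = 85.43.

85.43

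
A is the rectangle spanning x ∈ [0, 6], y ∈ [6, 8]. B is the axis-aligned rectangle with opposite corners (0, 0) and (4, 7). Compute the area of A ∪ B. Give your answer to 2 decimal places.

By inclusion–exclusion:
Individual areas: |A| = 12, |B| = 28.
|A∩B|: x∈[0,4], y∈[6,7] → 4·1 = 4.
|A ∪ B| = 40 − 4 = 36.00.

36.00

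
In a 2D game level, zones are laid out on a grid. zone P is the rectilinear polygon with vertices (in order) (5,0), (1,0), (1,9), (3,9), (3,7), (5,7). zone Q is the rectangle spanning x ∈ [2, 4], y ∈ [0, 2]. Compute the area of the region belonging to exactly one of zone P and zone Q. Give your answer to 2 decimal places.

|zone P| = 32, |zone Q| = 4, |zone P∩zone Q| = 4.
|zone P △ zone Q| = |zone P| + |zone Q| − 2·|zone P∩zone Q| = 32 + 4 − 8 = 28.00.

28.00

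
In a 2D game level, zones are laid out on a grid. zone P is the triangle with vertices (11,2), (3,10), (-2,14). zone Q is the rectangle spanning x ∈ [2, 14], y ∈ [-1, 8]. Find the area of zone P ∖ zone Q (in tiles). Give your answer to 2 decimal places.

|zone P| = 4, |zone P∩zone Q| = 1.5.
|zone P ∖ zone Q| = |zone P| − |zone P∩zone Q| = 4 − 1.5 = 2.50.

2.50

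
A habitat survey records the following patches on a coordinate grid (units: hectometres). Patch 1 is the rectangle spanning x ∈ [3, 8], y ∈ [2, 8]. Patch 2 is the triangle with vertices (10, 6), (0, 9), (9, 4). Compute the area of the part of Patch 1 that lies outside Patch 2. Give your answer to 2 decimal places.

22.99

|Patch 1| = 30, |Patch 1∩Patch 2| = 7.0111.
|Patch 1 ∖ Patch 2| = |Patch 1| − |Patch 1∩Patch 2| = 30 − 7.0111 = 22.99.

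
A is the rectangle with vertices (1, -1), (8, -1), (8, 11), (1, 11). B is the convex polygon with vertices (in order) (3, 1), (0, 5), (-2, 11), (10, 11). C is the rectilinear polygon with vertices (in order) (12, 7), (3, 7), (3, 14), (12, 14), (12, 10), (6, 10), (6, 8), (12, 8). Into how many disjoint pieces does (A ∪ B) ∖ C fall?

2

(A ∪ B) ∖ C splits into 2 disjoint pieces (area 76.6667, area 5.2071).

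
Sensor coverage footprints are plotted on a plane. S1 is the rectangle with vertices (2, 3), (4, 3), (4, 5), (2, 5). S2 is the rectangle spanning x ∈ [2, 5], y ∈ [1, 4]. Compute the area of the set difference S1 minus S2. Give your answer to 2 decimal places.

|S1∩S2|: x∈[2,4], y∈[3,4] → 2·1 = 2.
|S1| = 4.
|S1 ∖ S2| = |S1| − |S1∩S2| = 4 − 2 = 2.00.

2.00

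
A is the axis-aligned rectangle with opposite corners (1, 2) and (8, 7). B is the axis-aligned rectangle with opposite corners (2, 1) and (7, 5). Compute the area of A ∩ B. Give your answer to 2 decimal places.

15.00

|A∩B|: x∈[2,7], y∈[2,5] → 5·3 = 15.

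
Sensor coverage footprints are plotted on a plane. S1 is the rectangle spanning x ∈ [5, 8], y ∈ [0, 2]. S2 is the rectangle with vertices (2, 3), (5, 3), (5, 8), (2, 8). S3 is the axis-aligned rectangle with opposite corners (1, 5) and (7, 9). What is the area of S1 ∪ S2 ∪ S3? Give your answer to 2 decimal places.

36.00

By inclusion–exclusion:
Individual areas: |S1| = 6, |S2| = 15, |S3| = 24.
|S1∩S2| = 0 (no overlap).
|S1∩S3| = 0 (no overlap).
|S2∩S3|: x∈[2,5], y∈[5,8] → 3·3 = 9.
|S1∩S2∩S3| = 0.
|S1 ∪ S2 ∪ S3| = 45 − 9 + 0 = 36.00.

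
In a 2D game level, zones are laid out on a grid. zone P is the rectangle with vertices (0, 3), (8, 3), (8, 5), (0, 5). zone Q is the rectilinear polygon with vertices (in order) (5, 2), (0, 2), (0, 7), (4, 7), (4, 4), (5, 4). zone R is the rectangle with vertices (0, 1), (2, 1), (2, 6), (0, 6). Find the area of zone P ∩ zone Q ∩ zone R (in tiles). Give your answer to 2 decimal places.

4.00

The intersection is the polygon with vertices (0,3), (0,5), (2,5), (2,3).
By the shoelace formula its area is 4.00.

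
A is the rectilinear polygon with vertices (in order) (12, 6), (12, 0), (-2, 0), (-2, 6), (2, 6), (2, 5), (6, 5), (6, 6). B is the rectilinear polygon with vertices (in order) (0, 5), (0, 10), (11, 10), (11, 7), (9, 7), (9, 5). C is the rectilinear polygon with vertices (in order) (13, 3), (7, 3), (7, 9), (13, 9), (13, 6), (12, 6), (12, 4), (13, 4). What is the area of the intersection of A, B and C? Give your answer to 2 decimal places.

2.00

The intersection is the polygon with vertices (9,5), (7,5), (7,6), (9,6).
By the shoelace formula its area is 2.00.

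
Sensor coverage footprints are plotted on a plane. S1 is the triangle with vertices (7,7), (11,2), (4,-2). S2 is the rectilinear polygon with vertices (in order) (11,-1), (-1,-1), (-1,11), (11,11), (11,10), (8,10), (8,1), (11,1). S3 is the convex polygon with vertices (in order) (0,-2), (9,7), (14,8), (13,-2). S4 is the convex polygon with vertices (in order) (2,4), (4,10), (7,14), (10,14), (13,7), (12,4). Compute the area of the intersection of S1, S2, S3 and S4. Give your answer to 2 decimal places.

The intersection is the polygon with vertices (7.889,5.889), (8,5.75), (8,4), (6,4).
By the shoelace formula its area is 1.99.

1.99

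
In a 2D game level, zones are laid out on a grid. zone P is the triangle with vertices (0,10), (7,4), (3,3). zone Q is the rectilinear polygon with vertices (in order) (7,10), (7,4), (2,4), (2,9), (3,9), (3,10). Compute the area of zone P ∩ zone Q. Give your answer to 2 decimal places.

10.33

The intersection is the polygon with vertices (7,4), (2.571,4), (2,5.333), (2,8.286).
By the shoelace formula its area is 10.33.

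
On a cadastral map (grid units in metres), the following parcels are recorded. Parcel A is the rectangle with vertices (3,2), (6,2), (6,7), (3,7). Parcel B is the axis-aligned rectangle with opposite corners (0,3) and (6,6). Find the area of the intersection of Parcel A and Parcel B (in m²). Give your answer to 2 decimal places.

|Parcel A∩Parcel B|: x∈[3,6], y∈[3,6] → 3·3 = 9.

9.00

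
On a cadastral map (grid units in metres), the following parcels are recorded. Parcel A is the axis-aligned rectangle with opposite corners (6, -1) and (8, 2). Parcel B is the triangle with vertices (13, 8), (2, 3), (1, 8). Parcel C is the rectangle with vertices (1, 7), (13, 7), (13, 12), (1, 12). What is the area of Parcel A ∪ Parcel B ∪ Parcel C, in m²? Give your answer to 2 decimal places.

By inclusion–exclusion:
Individual areas: |Parcel A| = 6, |Parcel B| = 30, |Parcel C| = 60.
|Parcel A∩Parcel B| = 0.
|Parcel A∩Parcel C| = 0 (no overlap).
|Parcel B∩Parcel C| = 10.8.
|Parcel A∩Parcel B∩Parcel C| = 0.
|Parcel A ∪ Parcel B ∪ Parcel C| = 96 − 10.8 + 0 = 85.20.

85.20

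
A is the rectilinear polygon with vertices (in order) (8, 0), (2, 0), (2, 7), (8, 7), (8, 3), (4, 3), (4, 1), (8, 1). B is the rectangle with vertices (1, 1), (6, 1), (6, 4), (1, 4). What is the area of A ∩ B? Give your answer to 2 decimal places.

8.00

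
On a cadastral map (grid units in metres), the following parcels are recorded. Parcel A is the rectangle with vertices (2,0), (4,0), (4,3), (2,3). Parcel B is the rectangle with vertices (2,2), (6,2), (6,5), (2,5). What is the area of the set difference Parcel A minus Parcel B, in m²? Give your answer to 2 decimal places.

|Parcel A∩Parcel B|: x∈[2,4], y∈[2,3] → 2·1 = 2.
|Parcel A| = 6.
|Parcel A ∖ Parcel B| = |Parcel A| − |Parcel A∩Parcel B| = 6 − 2 = 4.00.

4.00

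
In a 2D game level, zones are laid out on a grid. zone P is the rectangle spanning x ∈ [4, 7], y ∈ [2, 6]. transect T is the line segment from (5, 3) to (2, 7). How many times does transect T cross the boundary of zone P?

1

The segment meets the boundary at (4,4.333).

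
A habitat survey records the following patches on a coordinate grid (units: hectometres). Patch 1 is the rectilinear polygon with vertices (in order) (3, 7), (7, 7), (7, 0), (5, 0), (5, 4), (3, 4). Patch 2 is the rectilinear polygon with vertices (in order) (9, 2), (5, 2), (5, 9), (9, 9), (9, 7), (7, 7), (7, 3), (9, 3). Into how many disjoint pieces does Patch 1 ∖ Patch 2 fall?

2

Patch 1 ∖ Patch 2 splits into 2 disjoint pieces (area 6, area 4).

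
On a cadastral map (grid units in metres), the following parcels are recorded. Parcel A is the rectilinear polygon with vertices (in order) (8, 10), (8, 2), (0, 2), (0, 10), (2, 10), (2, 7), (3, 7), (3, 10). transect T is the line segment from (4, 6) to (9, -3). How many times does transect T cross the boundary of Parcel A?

1

The segment meets the boundary at (6.222,2).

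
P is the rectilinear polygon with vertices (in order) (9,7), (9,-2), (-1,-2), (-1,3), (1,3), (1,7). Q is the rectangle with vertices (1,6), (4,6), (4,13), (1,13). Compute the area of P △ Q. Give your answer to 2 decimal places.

97.00

|P| = 82, |Q| = 21, |P∩Q| = 3.
|P △ Q| = |P| + |Q| − 2·|P∩Q| = 82 + 21 − 6 = 97.00.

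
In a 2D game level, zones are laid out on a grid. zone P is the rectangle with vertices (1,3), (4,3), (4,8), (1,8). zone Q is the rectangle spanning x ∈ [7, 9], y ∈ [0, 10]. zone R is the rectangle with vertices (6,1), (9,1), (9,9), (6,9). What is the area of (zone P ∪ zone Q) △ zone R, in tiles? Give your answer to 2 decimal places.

|zone P ∪ zone Q| = 35.
|(zone P ∪ zone Q) ∩ zone R| = 16.
|(zone P ∪ zone Q) △ zone R| = 35 + 24 − 32 = 27.00.

27.00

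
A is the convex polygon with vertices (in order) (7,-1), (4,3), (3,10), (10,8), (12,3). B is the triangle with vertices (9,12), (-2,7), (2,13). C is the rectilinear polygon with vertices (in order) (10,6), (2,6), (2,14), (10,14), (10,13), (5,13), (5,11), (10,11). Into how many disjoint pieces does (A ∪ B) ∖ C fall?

3

(A ∪ B) ∖ C splits into 3 disjoint pieces (area 39.6429, area 8.3636, area 4.0429).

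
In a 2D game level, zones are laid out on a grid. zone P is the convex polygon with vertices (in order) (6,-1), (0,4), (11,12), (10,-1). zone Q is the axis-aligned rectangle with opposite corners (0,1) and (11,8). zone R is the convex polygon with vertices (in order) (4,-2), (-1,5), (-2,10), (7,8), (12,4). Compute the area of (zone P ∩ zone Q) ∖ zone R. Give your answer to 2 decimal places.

|zone P ∩ zone Q| = 56.5615.
|(zone P ∩ zone Q) ∩ zone R| = 49.5783.
|(zone P ∩ zone Q) ∖ zone R| = 56.5615 − 49.5783 = 6.98.

6.98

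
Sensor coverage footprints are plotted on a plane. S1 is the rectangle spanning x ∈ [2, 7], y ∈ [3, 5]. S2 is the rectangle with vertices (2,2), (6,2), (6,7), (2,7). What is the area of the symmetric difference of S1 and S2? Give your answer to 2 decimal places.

14.00

|S1∩S2|: x∈[2,6], y∈[3,5] → 4·2 = 8.
|S1 △ S2| = |S1| + |S2| − 2·|S1∩S2| = 10 + 20 − 16 = 14.00.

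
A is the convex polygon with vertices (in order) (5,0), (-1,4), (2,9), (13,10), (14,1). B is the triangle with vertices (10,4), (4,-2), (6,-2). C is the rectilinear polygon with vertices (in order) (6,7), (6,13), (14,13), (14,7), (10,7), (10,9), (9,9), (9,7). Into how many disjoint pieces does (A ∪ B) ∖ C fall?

(A ∪ B) ∖ C is a single connected region.

1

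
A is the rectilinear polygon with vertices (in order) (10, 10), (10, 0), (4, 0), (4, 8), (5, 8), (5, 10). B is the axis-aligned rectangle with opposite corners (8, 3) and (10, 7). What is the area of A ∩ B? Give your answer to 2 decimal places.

8.00

The intersection is the polygon with vertices (10,3), (8,3), (8,7), (10,7).
By the shoelace formula its area is 8.00.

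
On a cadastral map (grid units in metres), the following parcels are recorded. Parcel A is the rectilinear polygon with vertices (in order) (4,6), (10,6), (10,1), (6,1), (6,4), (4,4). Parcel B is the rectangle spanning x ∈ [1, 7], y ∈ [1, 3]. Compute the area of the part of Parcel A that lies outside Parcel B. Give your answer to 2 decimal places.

22.00

|Parcel A| = 24, |Parcel A∩Parcel B| = 2.
|Parcel A ∖ Parcel B| = |Parcel A| − |Parcel A∩Parcel B| = 24 − 2 = 22.00.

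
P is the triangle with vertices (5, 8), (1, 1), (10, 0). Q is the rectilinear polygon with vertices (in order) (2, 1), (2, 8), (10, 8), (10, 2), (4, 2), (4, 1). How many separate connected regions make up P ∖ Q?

P ∖ Q is a single connected region.

1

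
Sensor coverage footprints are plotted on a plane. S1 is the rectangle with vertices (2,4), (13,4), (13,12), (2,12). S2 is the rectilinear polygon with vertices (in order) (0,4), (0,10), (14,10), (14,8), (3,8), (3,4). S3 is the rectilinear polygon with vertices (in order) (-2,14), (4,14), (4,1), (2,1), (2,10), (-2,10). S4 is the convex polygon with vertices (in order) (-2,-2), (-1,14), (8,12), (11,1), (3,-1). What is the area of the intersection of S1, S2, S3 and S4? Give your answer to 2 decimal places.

8.00

The intersection is the polygon with vertices (3,4), (2,4), (2,10), (4,10), (4,8), (3,8).
By the shoelace formula its area is 8.00.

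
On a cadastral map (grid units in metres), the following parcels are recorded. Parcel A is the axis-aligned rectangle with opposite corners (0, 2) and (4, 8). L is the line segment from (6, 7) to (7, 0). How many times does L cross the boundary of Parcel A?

0

The segment lies entirely outside Parcel A and never meets its boundary.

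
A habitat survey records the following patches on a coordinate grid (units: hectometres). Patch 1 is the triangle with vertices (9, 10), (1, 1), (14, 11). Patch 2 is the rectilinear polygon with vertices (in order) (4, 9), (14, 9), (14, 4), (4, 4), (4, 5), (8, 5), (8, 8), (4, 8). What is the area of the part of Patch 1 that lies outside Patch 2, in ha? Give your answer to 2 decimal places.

12.34

|Patch 1| = 18.5, |Patch 1∩Patch 2| = 6.1559.
|Patch 1 ∖ Patch 2| = |Patch 1| − |Patch 1∩Patch 2| = 18.5 − 6.1559 = 12.34.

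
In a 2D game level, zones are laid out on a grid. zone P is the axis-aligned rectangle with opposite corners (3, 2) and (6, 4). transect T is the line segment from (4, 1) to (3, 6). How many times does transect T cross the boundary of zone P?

The segment meets the boundary at (3.4,4), (3.8,2).

2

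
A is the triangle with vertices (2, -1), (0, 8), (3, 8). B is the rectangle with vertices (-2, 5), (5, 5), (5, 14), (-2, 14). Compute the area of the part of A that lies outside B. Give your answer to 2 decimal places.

|A| = 13.5, |A∩B| = 7.5.
|A ∖ B| = |A| − |A∩B| = 13.5 − 7.5 = 6.00.

6.00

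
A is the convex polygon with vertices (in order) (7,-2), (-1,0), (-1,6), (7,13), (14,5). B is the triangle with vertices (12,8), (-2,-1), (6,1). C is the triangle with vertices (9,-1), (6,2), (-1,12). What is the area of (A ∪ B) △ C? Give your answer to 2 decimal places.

|A ∪ B| = 137.2199.
|(A ∪ B) ∩ C| = 4.0055.
|(A ∪ B) △ C| = 137.2199 + 4.5 − 8.011 = 133.71.

133.71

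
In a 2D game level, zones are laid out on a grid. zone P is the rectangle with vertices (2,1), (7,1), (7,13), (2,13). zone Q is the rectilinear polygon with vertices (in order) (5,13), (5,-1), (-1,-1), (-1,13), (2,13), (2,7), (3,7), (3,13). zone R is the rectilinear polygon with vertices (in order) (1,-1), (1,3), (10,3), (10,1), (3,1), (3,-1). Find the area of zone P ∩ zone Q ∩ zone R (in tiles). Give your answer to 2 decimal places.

The intersection is the polygon with vertices (5,1), (3,1), (2,1), (2,3), (5,3).
By the shoelace formula its area is 6.00.

6.00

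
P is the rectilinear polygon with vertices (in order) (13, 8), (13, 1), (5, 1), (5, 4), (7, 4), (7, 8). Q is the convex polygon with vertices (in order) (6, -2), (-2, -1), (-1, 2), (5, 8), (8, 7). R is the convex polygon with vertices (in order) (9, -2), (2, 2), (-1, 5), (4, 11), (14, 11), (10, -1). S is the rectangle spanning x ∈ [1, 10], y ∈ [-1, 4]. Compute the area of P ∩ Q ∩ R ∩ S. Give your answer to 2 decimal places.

The intersection is the polygon with vertices (7,4), (7.333,4), (6.667,1), (5,1), (5,4).
By the shoelace formula its area is 6.00.

6.00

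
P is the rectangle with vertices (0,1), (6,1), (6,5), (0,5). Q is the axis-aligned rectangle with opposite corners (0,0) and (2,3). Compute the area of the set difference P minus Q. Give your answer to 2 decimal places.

20.00

|P∩Q|: x∈[0,2], y∈[1,3] → 2·2 = 4.
|P| = 24.
|P ∖ Q| = |P| − |P∩Q| = 24 − 4 = 20.00.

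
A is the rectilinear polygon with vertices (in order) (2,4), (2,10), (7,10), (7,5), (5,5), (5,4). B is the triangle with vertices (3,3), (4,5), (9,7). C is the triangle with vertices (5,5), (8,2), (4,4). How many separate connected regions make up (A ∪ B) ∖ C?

(A ∪ B) ∖ C is a single connected region.

1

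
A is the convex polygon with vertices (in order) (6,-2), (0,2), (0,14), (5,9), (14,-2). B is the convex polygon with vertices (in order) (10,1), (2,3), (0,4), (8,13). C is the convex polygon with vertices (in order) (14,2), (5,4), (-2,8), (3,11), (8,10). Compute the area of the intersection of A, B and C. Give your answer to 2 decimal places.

The intersection is the polygon with vertices (9.605,3.372), (9.673,2.962), (5,4), (1.684,5.895), (4.706,9.294), (5,9).
By the shoelace formula its area is 21.67.

21.67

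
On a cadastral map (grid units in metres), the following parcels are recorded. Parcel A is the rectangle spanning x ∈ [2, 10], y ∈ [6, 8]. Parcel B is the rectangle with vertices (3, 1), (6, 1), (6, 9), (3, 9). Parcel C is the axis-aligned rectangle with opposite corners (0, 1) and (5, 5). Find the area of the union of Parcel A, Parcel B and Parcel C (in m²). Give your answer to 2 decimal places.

By inclusion–exclusion:
Individual areas: |Parcel A| = 16, |Parcel B| = 24, |Parcel C| = 20.
|Parcel A∩Parcel B|: x∈[3,6], y∈[6,8] → 3·2 = 6.
|Parcel A∩Parcel C| = 0 (no overlap).
|Parcel B∩Parcel C|: x∈[3,5], y∈[1,5] → 2·4 = 8.
|Parcel A∩Parcel B∩Parcel C| = 0.
|Parcel A ∪ Parcel B ∪ Parcel C| = 60 − 14 + 0 = 46.00.

46.00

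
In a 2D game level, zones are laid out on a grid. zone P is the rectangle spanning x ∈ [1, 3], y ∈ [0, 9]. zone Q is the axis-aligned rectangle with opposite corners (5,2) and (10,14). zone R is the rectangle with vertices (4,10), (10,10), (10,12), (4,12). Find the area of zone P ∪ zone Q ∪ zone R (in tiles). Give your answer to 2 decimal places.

80.00

By inclusion–exclusion:
Individual areas: |zone P| = 18, |zone Q| = 60, |zone R| = 12.
|zone P∩zone Q| = 0 (no overlap).
|zone P∩zone R| = 0 (no overlap).
|zone Q∩zone R|: x∈[5,10], y∈[10,12] → 5·2 = 10.
|zone P∩zone Q∩zone R| = 0.
|zone P ∪ zone Q ∪ zone R| = 90 − 10 + 0 = 80.00.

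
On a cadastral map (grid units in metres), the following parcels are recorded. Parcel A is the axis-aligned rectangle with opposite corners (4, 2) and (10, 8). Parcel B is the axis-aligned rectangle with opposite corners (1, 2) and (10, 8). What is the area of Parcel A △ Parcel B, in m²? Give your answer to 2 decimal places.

|Parcel A∩Parcel B|: x∈[4,10], y∈[2,8] → 6·6 = 36.
|Parcel A △ Parcel B| = |Parcel A| + |Parcel B| − 2·|Parcel A∩Parcel B| = 36 + 54 − 72 = 18.00.

18.00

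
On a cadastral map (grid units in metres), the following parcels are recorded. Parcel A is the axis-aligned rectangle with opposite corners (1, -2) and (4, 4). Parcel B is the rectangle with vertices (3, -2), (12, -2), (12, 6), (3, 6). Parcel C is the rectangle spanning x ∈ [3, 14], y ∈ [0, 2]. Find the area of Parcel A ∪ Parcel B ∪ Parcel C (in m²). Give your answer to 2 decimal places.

88.00

By inclusion–exclusion:
Individual areas: |Parcel A| = 18, |Parcel B| = 72, |Parcel C| = 22.
|Parcel A∩Parcel B|: x∈[3,4], y∈[-2,4] → 1·6 = 6.
|Parcel A∩Parcel C|: x∈[3,4], y∈[0,2] → 1·2 = 2.
|Parcel B∩Parcel C|: x∈[3,12], y∈[0,2] → 9·2 = 18.
|Parcel A∩Parcel B∩Parcel C| = 2.
|Parcel A ∪ Parcel B ∪ Parcel C| = 112 − 26 + 2 = 88.00.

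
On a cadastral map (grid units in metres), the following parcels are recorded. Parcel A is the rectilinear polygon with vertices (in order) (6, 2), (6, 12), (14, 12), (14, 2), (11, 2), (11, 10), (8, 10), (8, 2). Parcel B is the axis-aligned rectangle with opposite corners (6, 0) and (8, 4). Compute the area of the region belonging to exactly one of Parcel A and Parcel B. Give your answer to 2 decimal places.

|Parcel A| = 56, |Parcel B| = 8, |Parcel A∩Parcel B| = 4.
|Parcel A △ Parcel B| = |Parcel A| + |Parcel B| − 2·|Parcel A∩Parcel B| = 56 + 8 − 8 = 56.00.

56.00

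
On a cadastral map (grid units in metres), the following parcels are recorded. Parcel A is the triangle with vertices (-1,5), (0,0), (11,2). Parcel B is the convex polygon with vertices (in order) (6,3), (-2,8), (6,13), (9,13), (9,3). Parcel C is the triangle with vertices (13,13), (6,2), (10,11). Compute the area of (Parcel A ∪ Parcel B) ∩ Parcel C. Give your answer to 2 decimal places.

3.05

The region (Parcel A ∪ Parcel B) ∩ Parcel C is the polygon with vertices (9,6.714), (6,2), (9,8.75).
By the shoelace formula its area is 3.05.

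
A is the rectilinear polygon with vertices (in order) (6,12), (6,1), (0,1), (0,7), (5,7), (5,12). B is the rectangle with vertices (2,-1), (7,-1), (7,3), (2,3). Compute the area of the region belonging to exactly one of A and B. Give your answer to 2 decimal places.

|A| = 41, |B| = 20, |A∩B| = 8.
|A △ B| = |A| + |B| − 2·|A∩B| = 41 + 20 − 16 = 45.00.

45.00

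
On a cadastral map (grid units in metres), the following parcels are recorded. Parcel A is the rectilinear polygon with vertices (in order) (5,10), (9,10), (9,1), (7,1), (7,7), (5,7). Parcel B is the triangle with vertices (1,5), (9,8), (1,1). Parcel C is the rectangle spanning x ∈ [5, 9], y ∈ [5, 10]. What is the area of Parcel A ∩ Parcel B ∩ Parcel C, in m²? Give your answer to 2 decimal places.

The intersection is the polygon with vertices (6.333,7), (9,8), (7,6.25), (7,7).
By the shoelace formula its area is 1.08.

1.08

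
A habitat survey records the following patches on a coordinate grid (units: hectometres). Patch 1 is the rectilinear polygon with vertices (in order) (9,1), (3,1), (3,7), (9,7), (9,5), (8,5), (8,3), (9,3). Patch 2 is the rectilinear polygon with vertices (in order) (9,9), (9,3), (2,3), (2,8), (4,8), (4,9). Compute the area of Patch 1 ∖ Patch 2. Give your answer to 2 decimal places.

12.00

|Patch 1| = 34, |Patch 1∩Patch 2| = 22.
|Patch 1 ∖ Patch 2| = |Patch 1| − |Patch 1∩Patch 2| = 34 − 22 = 12.00.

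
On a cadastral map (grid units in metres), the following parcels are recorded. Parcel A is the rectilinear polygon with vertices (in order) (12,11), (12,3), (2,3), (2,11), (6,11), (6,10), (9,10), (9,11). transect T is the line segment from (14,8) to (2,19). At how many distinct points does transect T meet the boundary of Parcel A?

2

The segment meets the boundary at (10.727,11), (12,9.833).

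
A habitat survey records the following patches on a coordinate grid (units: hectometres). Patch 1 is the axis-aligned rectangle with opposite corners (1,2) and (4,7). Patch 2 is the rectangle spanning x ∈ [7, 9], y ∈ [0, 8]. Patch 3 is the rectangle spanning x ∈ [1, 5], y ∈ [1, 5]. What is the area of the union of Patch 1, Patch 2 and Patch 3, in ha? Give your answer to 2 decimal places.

38.00

By inclusion–exclusion:
Individual areas: |Patch 1| = 15, |Patch 2| = 16, |Patch 3| = 16.
|Patch 1∩Patch 2| = 0 (no overlap).
|Patch 1∩Patch 3|: x∈[1,4], y∈[2,5] → 3·3 = 9.
|Patch 2∩Patch 3| = 0 (no overlap).
|Patch 1∩Patch 2∩Patch 3| = 0.
|Patch 1 ∪ Patch 2 ∪ Patch 3| = 47 − 9 + 0 = 38.00.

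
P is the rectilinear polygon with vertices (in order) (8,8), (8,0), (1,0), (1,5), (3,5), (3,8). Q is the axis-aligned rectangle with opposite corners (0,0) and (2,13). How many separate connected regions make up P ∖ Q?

1

P ∖ Q is a single connected region.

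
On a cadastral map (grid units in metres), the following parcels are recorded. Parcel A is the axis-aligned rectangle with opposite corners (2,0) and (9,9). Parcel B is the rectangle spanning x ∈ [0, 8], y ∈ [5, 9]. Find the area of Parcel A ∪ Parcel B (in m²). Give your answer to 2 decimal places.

By inclusion–exclusion:
Individual areas: |Parcel A| = 63, |Parcel B| = 32.
|Parcel A∩Parcel B|: x∈[2,8], y∈[5,9] → 6·4 = 24.
|Parcel A ∪ Parcel B| = 95 − 24 = 71.00.

71.00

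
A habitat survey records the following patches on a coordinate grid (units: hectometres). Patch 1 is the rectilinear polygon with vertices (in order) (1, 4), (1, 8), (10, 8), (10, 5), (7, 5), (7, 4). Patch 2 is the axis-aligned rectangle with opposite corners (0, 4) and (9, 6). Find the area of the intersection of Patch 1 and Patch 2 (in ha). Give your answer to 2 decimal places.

14.00

The intersection is the polygon with vertices (1,6), (9,6), (9,5), (7,5), (7,4), (1,4).
By the shoelace formula its area is 14.00.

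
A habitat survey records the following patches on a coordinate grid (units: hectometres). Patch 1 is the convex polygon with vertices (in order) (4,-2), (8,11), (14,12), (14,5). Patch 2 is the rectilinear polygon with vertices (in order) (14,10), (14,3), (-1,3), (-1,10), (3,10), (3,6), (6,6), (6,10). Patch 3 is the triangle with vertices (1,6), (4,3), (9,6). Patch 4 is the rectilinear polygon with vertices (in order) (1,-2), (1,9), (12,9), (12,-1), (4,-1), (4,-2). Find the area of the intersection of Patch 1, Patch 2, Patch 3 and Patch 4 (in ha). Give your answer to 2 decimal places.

2.37

The intersection is the polygon with vertices (9,6), (5.887,4.132), (6.462,6).
By the shoelace formula its area is 2.37.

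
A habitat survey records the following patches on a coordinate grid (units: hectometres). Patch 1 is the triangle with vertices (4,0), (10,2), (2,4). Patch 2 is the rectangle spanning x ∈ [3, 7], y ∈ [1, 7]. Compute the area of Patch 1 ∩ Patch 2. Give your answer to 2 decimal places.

8.75

The intersection is the polygon with vertices (7,2.75), (7,1), (3.5,1), (3,2), (3,3.75).
By the shoelace formula its area is 8.75.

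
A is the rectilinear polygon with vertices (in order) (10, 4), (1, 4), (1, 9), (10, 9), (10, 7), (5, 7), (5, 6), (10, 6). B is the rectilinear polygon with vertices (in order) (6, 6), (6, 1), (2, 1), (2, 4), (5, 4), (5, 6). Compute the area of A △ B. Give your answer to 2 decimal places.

|A| = 40, |B| = 14, |A∩B| = 2.
|A △ B| = |A| + |B| − 2·|A∩B| = 40 + 14 − 4 = 50.00.

50.00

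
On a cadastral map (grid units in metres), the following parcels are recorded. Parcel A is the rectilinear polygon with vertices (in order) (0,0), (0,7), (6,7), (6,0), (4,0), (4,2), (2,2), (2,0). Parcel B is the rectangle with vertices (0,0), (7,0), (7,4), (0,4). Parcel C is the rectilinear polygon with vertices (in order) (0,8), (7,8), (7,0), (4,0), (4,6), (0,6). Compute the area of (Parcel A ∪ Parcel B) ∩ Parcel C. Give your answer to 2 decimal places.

22.00

|Parcel A ∪ Parcel B| = 46.
|(Parcel A ∪ Parcel B) ∩ Parcel C| = 22.00.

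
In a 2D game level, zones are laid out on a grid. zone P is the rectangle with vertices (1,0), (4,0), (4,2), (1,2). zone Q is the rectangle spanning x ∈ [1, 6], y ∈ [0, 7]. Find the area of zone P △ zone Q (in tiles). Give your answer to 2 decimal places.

|zone P∩zone Q|: x∈[1,4], y∈[0,2] → 3·2 = 6.
|zone P △ zone Q| = |zone P| + |zone Q| − 2·|zone P∩zone Q| = 6 + 35 − 12 = 29.00.

29.00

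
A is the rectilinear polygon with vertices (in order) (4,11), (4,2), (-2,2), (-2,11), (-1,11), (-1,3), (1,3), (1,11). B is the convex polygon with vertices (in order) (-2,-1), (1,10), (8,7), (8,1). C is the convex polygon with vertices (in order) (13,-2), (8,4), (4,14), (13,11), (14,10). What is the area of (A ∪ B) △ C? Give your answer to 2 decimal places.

|A ∪ B| = 86.8831.
|(A ∪ B) ∩ C| = 2.1724.
|(A ∪ B) △ C| = 86.8831 + 78 − 4.3448 = 160.54.

160.54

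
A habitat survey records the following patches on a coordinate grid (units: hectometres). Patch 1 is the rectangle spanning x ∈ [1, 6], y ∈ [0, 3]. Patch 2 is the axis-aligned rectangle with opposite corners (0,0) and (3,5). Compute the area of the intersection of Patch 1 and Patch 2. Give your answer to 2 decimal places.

6.00

|Patch 1∩Patch 2|: x∈[1,3], y∈[0,3] → 2·3 = 6.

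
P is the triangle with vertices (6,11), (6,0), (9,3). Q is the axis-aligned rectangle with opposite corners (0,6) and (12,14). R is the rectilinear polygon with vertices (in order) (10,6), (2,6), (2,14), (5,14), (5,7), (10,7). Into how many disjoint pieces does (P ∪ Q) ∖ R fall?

3

(P ∪ Q) ∖ R splits into 3 disjoint pieces (area 11.8125, area 16, area 51).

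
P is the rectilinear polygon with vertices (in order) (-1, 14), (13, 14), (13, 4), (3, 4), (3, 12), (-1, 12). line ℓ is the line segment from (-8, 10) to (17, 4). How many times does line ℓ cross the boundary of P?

2

The segment meets the boundary at (13,4.96), (3,7.36).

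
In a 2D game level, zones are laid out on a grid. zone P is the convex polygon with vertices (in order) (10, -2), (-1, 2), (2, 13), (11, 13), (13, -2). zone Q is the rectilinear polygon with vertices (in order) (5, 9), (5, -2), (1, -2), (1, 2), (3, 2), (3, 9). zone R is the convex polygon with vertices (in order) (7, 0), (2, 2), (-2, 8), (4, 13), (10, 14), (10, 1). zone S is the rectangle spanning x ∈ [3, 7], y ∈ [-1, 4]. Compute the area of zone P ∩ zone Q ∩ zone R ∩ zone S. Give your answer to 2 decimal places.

The intersection is the polygon with vertices (3,4), (5,4), (5,0.8), (3,1.6), (3,2).
By the shoelace formula its area is 5.60.

5.60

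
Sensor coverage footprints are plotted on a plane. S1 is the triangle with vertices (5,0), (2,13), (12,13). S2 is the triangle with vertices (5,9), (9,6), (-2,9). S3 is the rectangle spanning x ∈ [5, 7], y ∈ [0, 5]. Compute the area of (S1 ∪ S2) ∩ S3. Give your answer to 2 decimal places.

The region (S1 ∪ S2) ∩ S3 is the polygon with vertices (5,0), (5,5), (7,5), (7,3.714).
By the shoelace formula its area is 6.29.

6.29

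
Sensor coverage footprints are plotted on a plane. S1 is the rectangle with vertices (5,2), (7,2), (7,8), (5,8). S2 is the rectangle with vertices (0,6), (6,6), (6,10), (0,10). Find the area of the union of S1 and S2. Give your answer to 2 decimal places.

By inclusion–exclusion:
Individual areas: |S1| = 12, |S2| = 24.
|S1∩S2|: x∈[5,6], y∈[6,8] → 1·2 = 2.
|S1 ∪ S2| = 36 − 2 = 34.00.

34.00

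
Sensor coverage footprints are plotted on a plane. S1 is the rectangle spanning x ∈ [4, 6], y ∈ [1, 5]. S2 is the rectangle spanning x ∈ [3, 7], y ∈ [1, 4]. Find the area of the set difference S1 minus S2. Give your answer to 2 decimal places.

2.00

|S1∩S2|: x∈[4,6], y∈[1,4] → 2·3 = 6.
|S1| = 8.
|S1 ∖ S2| = |S1| − |S1∩S2| = 8 − 6 = 2.00.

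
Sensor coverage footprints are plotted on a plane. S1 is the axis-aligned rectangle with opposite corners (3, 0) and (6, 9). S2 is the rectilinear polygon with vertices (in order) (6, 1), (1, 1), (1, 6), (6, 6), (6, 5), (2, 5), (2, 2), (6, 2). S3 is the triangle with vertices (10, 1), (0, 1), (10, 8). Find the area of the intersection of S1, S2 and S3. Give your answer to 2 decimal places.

3.03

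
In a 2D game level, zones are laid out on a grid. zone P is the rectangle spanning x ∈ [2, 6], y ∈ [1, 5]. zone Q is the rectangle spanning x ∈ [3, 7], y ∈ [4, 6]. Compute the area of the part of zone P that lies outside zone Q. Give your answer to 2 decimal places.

|zone P∩zone Q|: x∈[3,6], y∈[4,5] → 3·1 = 3.
|zone P| = 16.
|zone P ∖ zone Q| = |zone P| − |zone P∩zone Q| = 16 − 3 = 13.00.

13.00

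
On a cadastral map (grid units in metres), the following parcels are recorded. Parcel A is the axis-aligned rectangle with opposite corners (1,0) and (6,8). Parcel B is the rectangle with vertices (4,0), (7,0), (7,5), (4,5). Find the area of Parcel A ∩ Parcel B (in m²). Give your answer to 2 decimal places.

|Parcel A∩Parcel B|: x∈[4,6], y∈[0,5] → 2·5 = 10.

10.00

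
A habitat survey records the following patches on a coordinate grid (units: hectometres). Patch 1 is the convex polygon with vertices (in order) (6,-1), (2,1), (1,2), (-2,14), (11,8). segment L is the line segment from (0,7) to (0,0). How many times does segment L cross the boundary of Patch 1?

1

The segment meets the boundary at (0,6).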